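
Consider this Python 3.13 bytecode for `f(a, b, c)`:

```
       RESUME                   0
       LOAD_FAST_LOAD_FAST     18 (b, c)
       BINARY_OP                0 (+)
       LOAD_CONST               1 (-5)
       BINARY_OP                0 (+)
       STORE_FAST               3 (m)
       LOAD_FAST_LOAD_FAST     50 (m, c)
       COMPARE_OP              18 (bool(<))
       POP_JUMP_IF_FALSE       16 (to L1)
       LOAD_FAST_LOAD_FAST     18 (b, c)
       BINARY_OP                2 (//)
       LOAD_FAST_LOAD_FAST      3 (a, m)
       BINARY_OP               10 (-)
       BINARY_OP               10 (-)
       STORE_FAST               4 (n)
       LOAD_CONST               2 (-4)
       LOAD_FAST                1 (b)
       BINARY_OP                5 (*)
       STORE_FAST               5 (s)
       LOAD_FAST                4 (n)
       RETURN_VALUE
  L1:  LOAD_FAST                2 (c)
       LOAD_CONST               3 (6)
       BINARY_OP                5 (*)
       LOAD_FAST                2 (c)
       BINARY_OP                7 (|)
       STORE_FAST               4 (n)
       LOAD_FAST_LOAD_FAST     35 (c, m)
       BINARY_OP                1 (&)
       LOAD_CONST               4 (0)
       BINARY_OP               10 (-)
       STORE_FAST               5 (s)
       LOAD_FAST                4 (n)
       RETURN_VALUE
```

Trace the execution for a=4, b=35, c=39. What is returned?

239

LOAD_FAST_LOAD_FAST b,c → push 35,39. Stack: [35, 39]
BINARY_OP + → 35 + 39 = 74. Stack: [74]
LOAD_CONST → push -5. Stack: [74, -5]
BINARY_OP + → 74 + -5 = 69. Stack: [69]
STORE_FAST m → m=69. Stack: []
LOAD_FAST_LOAD_FAST m,c → push 69,39. Stack: [69, 39]
COMPARE_OP bool(<) → 69 vs 39 = False. Stack: [False]
POP_JUMP_IF_FALSE → pop False; jump. Stack: []
LOAD_FAST c → push 39. Stack: [39]
LOAD_CONST → push 6. Stack: [39, 6]
BINARY_OP * → 39 * 6 = 234. Stack: [234]
LOAD_FAST c → push 39. Stack: [234, 39]
BINARY_OP | → 234 | 39 = 239. Stack: [239]
STORE_FAST n → n=239. Stack: []
LOAD_FAST_LOAD_FAST c,m → push 39,69. Stack: [39, 69]
BINARY_OP & → 39 & 69 = 5. Stack: [5]
LOAD_CONST → push 0. Stack: [5, 0]
BINARY_OP - → 5 - 0 = 5. Stack: [5]
STORE_FAST s → s=5. Stack: []
LOAD_FAST n → push 239. Stack: [239]
RETURN_VALUE → return 239.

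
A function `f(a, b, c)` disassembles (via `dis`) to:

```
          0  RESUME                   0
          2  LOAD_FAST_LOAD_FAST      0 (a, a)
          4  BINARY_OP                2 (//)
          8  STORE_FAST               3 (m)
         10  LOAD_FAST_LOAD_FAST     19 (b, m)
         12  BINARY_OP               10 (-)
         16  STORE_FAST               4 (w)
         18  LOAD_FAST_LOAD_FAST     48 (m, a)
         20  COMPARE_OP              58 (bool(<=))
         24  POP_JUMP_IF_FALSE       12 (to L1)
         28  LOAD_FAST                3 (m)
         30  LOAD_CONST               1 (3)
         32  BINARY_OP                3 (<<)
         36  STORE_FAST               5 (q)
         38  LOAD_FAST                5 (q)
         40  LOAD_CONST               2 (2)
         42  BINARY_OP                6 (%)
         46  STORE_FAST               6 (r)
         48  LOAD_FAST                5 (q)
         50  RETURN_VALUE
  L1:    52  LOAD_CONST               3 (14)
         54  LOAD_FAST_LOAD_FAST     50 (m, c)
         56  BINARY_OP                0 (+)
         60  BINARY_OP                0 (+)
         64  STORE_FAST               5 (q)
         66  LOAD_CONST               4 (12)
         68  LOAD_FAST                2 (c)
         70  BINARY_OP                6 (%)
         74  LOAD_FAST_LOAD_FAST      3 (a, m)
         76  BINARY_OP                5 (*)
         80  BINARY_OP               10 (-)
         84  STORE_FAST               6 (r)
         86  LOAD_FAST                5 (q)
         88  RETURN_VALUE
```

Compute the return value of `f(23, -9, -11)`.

8

LOAD_FAST_LOAD_FAST a,a → push 23,23. Stack: [23, 23]
BINARY_OP // → 23 // 23 = 1. Stack: [1]
STORE_FAST m → m=1. Stack: []
LOAD_FAST_LOAD_FAST b,m → push -9,1. Stack: [-9, 1]
BINARY_OP - → -9 - 1 = -10. Stack: [-10]
STORE_FAST w → w=-10. Stack: []
LOAD_FAST_LOAD_FAST m,a → push 1,23. Stack: [1, 23]
COMPARE_OP bool(<=) → 1 vs 23 = True. Stack: [True]
POP_JUMP_IF_FALSE → pop True; no jump. Stack: []
LOAD_FAST m → push 1. Stack: [1]
LOAD_CONST → push 3. Stack: [1, 3]
BINARY_OP << → 1 << 3 = 8. Stack: [8]
STORE_FAST q → q=8. Stack: []
LOAD_FAST q → push 8. Stack: [8]
LOAD_CONST → push 2. Stack: [8, 2]
BINARY_OP % → 8 % 2 = 0. Stack: [0]
STORE_FAST r → r=0. Stack: []
LOAD_FAST q → push 8. Stack: [8]
RETURN_VALUE → return 8.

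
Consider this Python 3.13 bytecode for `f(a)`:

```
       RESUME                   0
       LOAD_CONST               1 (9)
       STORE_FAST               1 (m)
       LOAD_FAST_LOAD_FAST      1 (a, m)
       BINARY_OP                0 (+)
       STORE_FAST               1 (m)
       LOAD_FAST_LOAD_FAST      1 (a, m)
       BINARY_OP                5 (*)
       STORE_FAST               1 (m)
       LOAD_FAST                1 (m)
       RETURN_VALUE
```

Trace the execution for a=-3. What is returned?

LOAD_CONST → push 9. Stack: [9]
STORE_FAST m → m=9. Stack: []
LOAD_FAST_LOAD_FAST a,m → push -3,9. Stack: [-3, 9]
BINARY_OP + → -3 + 9 = 6. Stack: [6]
STORE_FAST m → m=6. Stack: []
LOAD_FAST_LOAD_FAST a,m → push -3,6. Stack: [-3, 6]
BINARY_OP * → -3 * 6 = -18. Stack: [-18]
STORE_FAST m → m=-18. Stack: []
LOAD_FAST m → push -18. Stack: [-18]
RETURN_VALUE → return -18.

-18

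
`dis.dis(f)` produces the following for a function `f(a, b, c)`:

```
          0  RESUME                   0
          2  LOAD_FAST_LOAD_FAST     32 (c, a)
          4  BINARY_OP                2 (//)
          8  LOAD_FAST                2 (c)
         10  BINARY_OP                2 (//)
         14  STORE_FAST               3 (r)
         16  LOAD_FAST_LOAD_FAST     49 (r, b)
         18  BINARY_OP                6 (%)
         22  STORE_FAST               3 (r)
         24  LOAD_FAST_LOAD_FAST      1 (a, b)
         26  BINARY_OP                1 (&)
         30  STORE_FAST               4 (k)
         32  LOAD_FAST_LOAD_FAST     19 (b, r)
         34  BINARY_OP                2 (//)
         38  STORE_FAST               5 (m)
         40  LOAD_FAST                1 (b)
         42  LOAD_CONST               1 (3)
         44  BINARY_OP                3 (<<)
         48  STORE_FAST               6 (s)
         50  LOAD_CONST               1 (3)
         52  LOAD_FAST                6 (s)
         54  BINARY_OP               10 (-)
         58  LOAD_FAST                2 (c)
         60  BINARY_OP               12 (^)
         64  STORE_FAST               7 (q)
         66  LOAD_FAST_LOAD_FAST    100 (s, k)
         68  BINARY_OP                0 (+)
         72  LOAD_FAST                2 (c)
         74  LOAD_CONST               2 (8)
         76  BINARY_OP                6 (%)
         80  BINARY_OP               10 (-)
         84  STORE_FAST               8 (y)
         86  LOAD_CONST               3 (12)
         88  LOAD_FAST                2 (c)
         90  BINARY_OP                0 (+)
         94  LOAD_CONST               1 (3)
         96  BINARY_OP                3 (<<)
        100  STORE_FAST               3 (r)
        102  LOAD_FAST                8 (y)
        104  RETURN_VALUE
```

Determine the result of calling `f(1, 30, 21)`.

LOAD_FAST_LOAD_FAST c,a → push 21,1. Stack: [21, 1]
BINARY_OP // → 21 // 1 = 21. Stack: [21]
LOAD_FAST c → push 21. Stack: [21, 21]
BINARY_OP // → 21 // 21 = 1. Stack: [1]
STORE_FAST r → r=1. Stack: []
LOAD_FAST_LOAD_FAST r,b → push 1,30. Stack: [1, 30]
BINARY_OP % → 1 % 30 = 1. Stack: [1]
STORE_FAST r → r=1. Stack: []
LOAD_FAST_LOAD_FAST a,b → push 1,30. Stack: [1, 30]
BINARY_OP & → 1 & 30 = 0. Stack: [0]
STORE_FAST k → k=0. Stack: []
LOAD_FAST_LOAD_FAST b,r → push 30,1. Stack: [30, 1]
BINARY_OP // → 30 // 1 = 30. Stack: [30]
STORE_FAST m → m=30. Stack: []
LOAD_FAST b → push 30. Stack: [30]
LOAD_CONST → push 3. Stack: [30, 3]
BINARY_OP << → 30 << 3 = 240. Stack: [240]
STORE_FAST s → s=240. Stack: []
LOAD_CONST → push 3. Stack: [3]
LOAD_FAST s → push 240. Stack: [3, 240]
BINARY_OP - → 3 - 240 = -237. Stack: [-237]
LOAD_FAST c → push 21. Stack: [-237, 21]
BINARY_OP ^ → -237 ^ 21 = -250. Stack: [-250]
STORE_FAST q → q=-250. Stack: []
LOAD_FAST_LOAD_FAST s,k → push 240,0. Stack: [240, 0]
BINARY_OP + → 240 + 0 = 240. Stack: [240]
LOAD_FAST c → push 21. Stack: [240, 21]
LOAD_CONST → push 8. Stack: [240, 21, 8]
BINARY_OP % → 21 % 8 = 5. Stack: [240, 5]
BINARY_OP - → 240 - 5 = 235. Stack: [235]
STORE_FAST y → y=235. Stack: []
LOAD_CONST → push 12. Stack: [12]
LOAD_FAST c → push 21. Stack: [12, 21]
BINARY_OP + → 12 + 21 = 33. Stack: [33]
LOAD_CONST → push 3. Stack: [33, 3]
BINARY_OP << → 33 << 3 = 264. Stack: [264]
STORE_FAST r → r=264. Stack: []
LOAD_FAST y → push 235. Stack: [235]
RETURN_VALUE → return 235.

235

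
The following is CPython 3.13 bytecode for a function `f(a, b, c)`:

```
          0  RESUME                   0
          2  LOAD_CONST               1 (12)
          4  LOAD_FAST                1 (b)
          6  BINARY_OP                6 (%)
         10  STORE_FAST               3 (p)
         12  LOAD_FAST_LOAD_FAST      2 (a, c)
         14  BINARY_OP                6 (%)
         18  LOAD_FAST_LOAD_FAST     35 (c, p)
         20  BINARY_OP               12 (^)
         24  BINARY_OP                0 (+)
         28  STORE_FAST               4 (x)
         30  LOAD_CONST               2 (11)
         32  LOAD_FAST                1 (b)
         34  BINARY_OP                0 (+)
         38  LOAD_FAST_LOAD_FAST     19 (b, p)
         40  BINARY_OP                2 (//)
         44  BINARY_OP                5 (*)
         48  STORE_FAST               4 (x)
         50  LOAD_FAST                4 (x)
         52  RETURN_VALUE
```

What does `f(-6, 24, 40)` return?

LOAD_CONST → push 12. Stack: [12]
LOAD_FAST b → push 24. Stack: [12, 24]
BINARY_OP % → 12 % 24 = 12. Stack: [12]
STORE_FAST p → p=12. Stack: []
LOAD_FAST_LOAD_FAST a,c → push -6,40. Stack: [-6, 40]
BINARY_OP % → -6 % 40 = 34. Stack: [34]
LOAD_FAST_LOAD_FAST c,p → push 40,12. Stack: [34, 40, 12]
BINARY_OP ^ → 40 ^ 12 = 36. Stack: [34, 36]
BINARY_OP + → 34 + 36 = 70. Stack: [70]
STORE_FAST x → x=70. Stack: []
LOAD_CONST → push 11. Stack: [11]
LOAD_FAST b → push 24. Stack: [11, 24]
BINARY_OP + → 11 + 24 = 35. Stack: [35]
LOAD_FAST_LOAD_FAST b,p → push 24,12. Stack: [35, 24, 12]
BINARY_OP // → 24 // 12 = 2. Stack: [35, 2]
BINARY_OP * → 35 * 2 = 70. Stack: [70]
STORE_FAST x → x=70. Stack: []
LOAD_FAST x → push 70. Stack: [70]
RETURN_VALUE → return 70.

70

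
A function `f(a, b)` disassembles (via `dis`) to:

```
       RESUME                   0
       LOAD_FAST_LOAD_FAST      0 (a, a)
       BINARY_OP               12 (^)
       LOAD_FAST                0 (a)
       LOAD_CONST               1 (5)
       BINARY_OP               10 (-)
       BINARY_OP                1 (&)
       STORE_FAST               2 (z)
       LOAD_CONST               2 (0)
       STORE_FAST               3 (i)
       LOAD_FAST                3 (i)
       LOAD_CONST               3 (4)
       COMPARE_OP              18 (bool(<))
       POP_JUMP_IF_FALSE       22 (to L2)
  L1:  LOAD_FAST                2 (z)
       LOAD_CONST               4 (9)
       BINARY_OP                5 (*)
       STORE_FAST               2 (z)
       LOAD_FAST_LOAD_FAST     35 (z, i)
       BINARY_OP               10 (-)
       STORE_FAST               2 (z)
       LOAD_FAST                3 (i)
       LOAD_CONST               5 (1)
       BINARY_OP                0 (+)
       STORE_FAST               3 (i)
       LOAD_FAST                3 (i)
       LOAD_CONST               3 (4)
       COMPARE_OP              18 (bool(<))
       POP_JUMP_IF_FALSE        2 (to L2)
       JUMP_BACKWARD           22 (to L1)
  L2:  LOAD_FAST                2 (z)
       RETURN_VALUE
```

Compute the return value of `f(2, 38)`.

-102

LOAD_FAST_LOAD_FAST a,a → push 2,2
BINARY_OP ^ → 2 ^ 2 = 0
LOAD_FAST a → push 2
LOAD_CONST → push 5
BINARY_OP - → 2 - 5 = -3
BINARY_OP & → 0 & -3 = 0
STORE_FAST z → z=0
LOAD_CONST → push 0
STORE_FAST i → i=0
LOAD_FAST i → push 0
LOAD_CONST → push 4
COMPARE_OP bool(<) → 0 vs 4 = True
POP_JUMP_IF_FALSE → pop True; no jump
LOAD_FAST z → push 0
LOAD_CONST → push 9
BINARY_OP * → 0 * 9 = 0
STORE_FAST z → z=0
LOAD_FAST_LOAD_FAST z,i → push 0,0
BINARY_OP - → 0 - 0 = 0
STORE_FAST z → z=0
LOAD_FAST i → push 0
LOAD_CONST → push 1
BINARY_OP + → 0 + 1 = 1
STORE_FAST i → i=1
LOAD_FAST i → push 1
LOAD_CONST → push 4
COMPARE_OP bool(<) → 1 vs 4 = True
POP_JUMP_IF_FALSE → pop True; no jump
LOAD_FAST z → push 0
LOAD_CONST → push 9
BINARY_OP * → 0 * 9 = 0
STORE_FAST z → z=0
LOAD_FAST_LOAD_FAST z,i → push 0,1
BINARY_OP - → 0 - 1 = -1
STORE_FAST z → z=-1
LOAD_FAST i → push 1
LOAD_CONST → push 1
BINARY_OP + → 1 + 1 = 2
STORE_FAST i → i=2
LOAD_FAST i → push 2
LOAD_CONST → push 4
COMPARE_OP bool(<) → 2 vs 4 = True
POP_JUMP_IF_FALSE → pop True; no jump
LOAD_FAST z → push -1
LOAD_CONST → push 9
BINARY_OP * → -1 * 9 = -9
STORE_FAST z → z=-9
LOAD_FAST_LOAD_FAST z,i → push -9,2
BINARY_OP - → -9 - 2 = -11
STORE_FAST z → z=-11
LOAD_FAST i → push 2
LOAD_CONST → push 1
BINARY_OP + → 2 + 1 = 3
STORE_FAST i → i=3
LOAD_FAST i → push 3
LOAD_CONST → push 4
COMPARE_OP bool(<) → 3 vs 4 = True
POP_JUMP_IF_FALSE → pop True; no jump
LOAD_FAST z → push -11
LOAD_CONST → push 9
BINARY_OP * → -11 * 9 = -99
STORE_FAST z → z=-99
LOAD_FAST_LOAD_FAST z,i → push -99,3
BINARY_OP - → -99 - 3 = -102
STORE_FAST z → z=-102
LOAD_FAST i → push 3
LOAD_CONST → push 1
BINARY_OP + → 3 + 1 = 4
STORE_FAST i → i=4
LOAD_FAST i → push 4
LOAD_CONST → push 4
COMPARE_OP bool(<) → 4 vs 4 = False
POP_JUMP_IF_FALSE → pop False; jump
LOAD_FAST z → push -102
RETURN_VALUE → return -102.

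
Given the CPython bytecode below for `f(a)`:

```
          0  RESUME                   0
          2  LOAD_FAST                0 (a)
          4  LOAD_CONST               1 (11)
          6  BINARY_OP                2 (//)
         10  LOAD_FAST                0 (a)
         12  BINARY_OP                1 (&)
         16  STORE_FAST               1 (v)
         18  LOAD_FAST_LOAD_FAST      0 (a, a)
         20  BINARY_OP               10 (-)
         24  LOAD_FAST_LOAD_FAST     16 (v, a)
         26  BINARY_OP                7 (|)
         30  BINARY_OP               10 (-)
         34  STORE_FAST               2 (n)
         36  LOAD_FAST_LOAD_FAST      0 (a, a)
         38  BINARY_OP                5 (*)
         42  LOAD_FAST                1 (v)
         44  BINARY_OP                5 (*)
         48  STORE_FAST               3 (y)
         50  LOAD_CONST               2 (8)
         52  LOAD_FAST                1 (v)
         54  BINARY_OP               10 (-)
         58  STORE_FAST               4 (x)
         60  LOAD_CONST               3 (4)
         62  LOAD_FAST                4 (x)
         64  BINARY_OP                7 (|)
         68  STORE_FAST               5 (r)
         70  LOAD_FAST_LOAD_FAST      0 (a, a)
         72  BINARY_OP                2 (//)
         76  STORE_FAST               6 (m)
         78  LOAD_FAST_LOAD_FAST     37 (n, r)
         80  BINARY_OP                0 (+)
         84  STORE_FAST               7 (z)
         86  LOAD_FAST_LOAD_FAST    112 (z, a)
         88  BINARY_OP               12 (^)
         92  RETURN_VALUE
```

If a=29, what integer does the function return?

-14

LOAD_FAST a → push 29. Stack: [29]
LOAD_CONST → push 11. Stack: [29, 11]
BINARY_OP // → 29 // 11 = 2. Stack: [2]
LOAD_FAST a → push 29. Stack: [2, 29]
BINARY_OP & → 2 & 29 = 0. Stack: [0]
STORE_FAST v → v=0. Stack: []
LOAD_FAST_LOAD_FAST a,a → push 29,29. Stack: [29, 29]
BINARY_OP - → 29 - 29 = 0. Stack: [0]
LOAD_FAST_LOAD_FAST v,a → push 0,29. Stack: [0, 0, 29]
BINARY_OP | → 0 | 29 = 29. Stack: [0, 29]
BINARY_OP - → 0 - 29 = -29. Stack: [-29]
STORE_FAST n → n=-29. Stack: []
LOAD_FAST_LOAD_FAST a,a → push 29,29. Stack: [29, 29]
BINARY_OP * → 29 * 29 = 841. Stack: [841]
LOAD_FAST v → push 0. Stack: [841, 0]
BINARY_OP * → 841 * 0 = 0. Stack: [0]
STORE_FAST y → y=0. Stack: []
LOAD_CONST → push 8. Stack: [8]
LOAD_FAST v → push 0. Stack: [8, 0]
BINARY_OP - → 8 - 0 = 8. Stack: [8]
STORE_FAST x → x=8. Stack: []
LOAD_CONST → push 4. Stack: [4]
LOAD_FAST x → push 8. Stack: [4, 8]
BINARY_OP | → 4 | 8 = 12. Stack: [12]
STORE_FAST r → r=12. Stack: []
LOAD_FAST_LOAD_FAST a,a → push 29,29. Stack: [29, 29]
BINARY_OP // → 29 // 29 = 1. Stack: [1]
STORE_FAST m → m=1. Stack: []
LOAD_FAST_LOAD_FAST n,r → push -29,12. Stack: [-29, 12]
BINARY_OP + → -29 + 12 = -17. Stack: [-17]
STORE_FAST z → z=-17. Stack: []
LOAD_FAST_LOAD_FAST z,a → push -17,29. Stack: [-17, 29]
BINARY_OP ^ → -17 ^ 29 = -14. Stack: [-14]
RETURN_VALUE → return -14.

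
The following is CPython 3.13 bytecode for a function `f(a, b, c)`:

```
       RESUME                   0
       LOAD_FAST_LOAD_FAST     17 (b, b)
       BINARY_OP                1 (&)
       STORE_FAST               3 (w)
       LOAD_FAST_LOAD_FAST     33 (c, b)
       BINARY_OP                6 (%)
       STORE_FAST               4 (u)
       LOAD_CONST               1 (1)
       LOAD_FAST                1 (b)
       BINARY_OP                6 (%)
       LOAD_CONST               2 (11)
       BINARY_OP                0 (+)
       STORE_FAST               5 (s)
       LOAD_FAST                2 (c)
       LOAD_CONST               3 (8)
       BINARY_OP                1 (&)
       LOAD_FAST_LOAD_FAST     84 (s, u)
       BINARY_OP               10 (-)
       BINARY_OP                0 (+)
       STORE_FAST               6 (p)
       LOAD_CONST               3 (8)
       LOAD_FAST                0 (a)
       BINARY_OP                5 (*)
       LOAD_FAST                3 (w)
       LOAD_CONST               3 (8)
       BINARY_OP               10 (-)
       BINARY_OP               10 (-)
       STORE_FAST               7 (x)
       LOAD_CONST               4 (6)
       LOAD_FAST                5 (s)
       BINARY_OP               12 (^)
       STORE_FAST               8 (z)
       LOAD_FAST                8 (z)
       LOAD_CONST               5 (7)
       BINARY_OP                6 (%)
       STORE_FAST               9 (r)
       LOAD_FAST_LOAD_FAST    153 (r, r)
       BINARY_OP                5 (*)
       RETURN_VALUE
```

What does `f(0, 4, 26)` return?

LOAD_FAST_LOAD_FAST b,b → push 4,4. Stack: [4, 4]
BINARY_OP & → 4 & 4 = 4. Stack: [4]
STORE_FAST w → w=4. Stack: []
LOAD_FAST_LOAD_FAST c,b → push 26,4. Stack: [26, 4]
BINARY_OP % → 26 % 4 = 2. Stack: [2]
STORE_FAST u → u=2. Stack: []
LOAD_CONST → push 1. Stack: [1]
LOAD_FAST b → push 4. Stack: [1, 4]
BINARY_OP % → 1 % 4 = 1. Stack: [1]
LOAD_CONST → push 11. Stack: [1, 11]
BINARY_OP + → 1 + 11 = 12. Stack: [12]
STORE_FAST s → s=12. Stack: []
LOAD_FAST c → push 26. Stack: [26]
LOAD_CONST → push 8. Stack: [26, 8]
BINARY_OP & → 26 & 8 = 8. Stack: [8]
LOAD_FAST_LOAD_FAST s,u → push 12,2. Stack: [8, 12, 2]
BINARY_OP - → 12 - 2 = 10. Stack: [8, 10]
BINARY_OP + → 8 + 10 = 18. Stack: [18]
STORE_FAST p → p=18. Stack: []
LOAD_CONST → push 8. Stack: [8]
LOAD_FAST a → push 0. Stack: [8, 0]
BINARY_OP * → 8 * 0 = 0. Stack: [0]
LOAD_FAST w → push 4. Stack: [0, 4]
LOAD_CONST → push 8. Stack: [0, 4, 8]
BINARY_OP - → 4 - 8 = -4. Stack: [0, -4]
BINARY_OP - → 0 - -4 = 4. Stack: [4]
STORE_FAST x → x=4. Stack: []
LOAD_CONST → push 6. Stack: [6]
LOAD_FAST s → push 12. Stack: [6, 12]
BINARY_OP ^ → 6 ^ 12 = 10. Stack: [10]
STORE_FAST z → z=10. Stack: []
LOAD_FAST z → push 10. Stack: [10]
LOAD_CONST → push 7. Stack: [10, 7]
BINARY_OP % → 10 % 7 = 3. Stack: [3]
STORE_FAST r → r=3. Stack: []
LOAD_FAST_LOAD_FAST r,r → push 3,3. Stack: [3, 3]
BINARY_OP * → 3 * 3 = 9. Stack: [9]
RETURN_VALUE → return 9.

9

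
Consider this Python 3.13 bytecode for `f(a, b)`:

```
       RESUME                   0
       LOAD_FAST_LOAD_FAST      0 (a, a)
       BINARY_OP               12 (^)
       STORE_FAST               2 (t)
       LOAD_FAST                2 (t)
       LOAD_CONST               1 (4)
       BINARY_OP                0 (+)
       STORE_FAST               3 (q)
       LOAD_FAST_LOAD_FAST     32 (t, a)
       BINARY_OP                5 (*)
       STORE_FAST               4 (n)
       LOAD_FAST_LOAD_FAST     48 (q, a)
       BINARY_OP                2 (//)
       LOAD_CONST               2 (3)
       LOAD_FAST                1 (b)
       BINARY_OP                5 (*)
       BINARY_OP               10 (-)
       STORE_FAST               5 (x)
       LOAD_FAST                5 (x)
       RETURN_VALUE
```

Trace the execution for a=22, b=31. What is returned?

LOAD_FAST_LOAD_FAST a,a → push 22,22. Stack: [22, 22]
BINARY_OP ^ → 22 ^ 22 = 0. Stack: [0]
STORE_FAST t → t=0. Stack: []
LOAD_FAST t → push 0. Stack: [0]
LOAD_CONST → push 4. Stack: [0, 4]
BINARY_OP + → 0 + 4 = 4. Stack: [4]
STORE_FAST q → q=4. Stack: []
LOAD_FAST_LOAD_FAST t,a → push 0,22. Stack: [0, 22]
BINARY_OP * → 0 * 22 = 0. Stack: [0]
STORE_FAST n → n=0. Stack: []
LOAD_FAST_LOAD_FAST q,a → push 4,22. Stack: [4, 22]
BINARY_OP // → 4 // 22 = 0. Stack: [0]
LOAD_CONST → push 3. Stack: [0, 3]
LOAD_FAST b → push 31. Stack: [0, 3, 31]
BINARY_OP * → 3 * 31 = 93. Stack: [0, 93]
BINARY_OP - → 0 - 93 = -93. Stack: [-93]
STORE_FAST x → x=-93. Stack: []
LOAD_FAST x → push -93. Stack: [-93]
RETURN_VALUE → return -93.

-93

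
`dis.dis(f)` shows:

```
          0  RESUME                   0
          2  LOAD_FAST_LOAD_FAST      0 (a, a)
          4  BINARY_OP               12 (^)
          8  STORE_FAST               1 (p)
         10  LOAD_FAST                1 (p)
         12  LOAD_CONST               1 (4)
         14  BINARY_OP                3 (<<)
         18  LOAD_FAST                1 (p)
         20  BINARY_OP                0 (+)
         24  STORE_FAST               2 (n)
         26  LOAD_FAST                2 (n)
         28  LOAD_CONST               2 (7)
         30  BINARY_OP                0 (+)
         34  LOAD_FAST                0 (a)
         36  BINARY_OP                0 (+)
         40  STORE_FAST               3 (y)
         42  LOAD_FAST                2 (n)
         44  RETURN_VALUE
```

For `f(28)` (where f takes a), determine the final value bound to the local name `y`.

35

LOAD_FAST_LOAD_FAST a,a → push 28,28. Stack: [28, 28]
BINARY_OP ^ → 28 ^ 28 = 0. Stack: [0]
STORE_FAST p → p=0. Stack: []
LOAD_FAST p → push 0. Stack: [0]
LOAD_CONST → push 4. Stack: [0, 4]
BINARY_OP << → 0 << 4 = 0. Stack: [0]
LOAD_FAST p → push 0. Stack: [0, 0]
BINARY_OP + → 0 + 0 = 0. Stack: [0]
STORE_FAST n → n=0. Stack: []
LOAD_FAST n → push 0. Stack: [0]
LOAD_CONST → push 7. Stack: [0, 7]
BINARY_OP + → 0 + 7 = 7. Stack: [7]
LOAD_FAST a → push 28. Stack: [7, 28]
BINARY_OP + → 7 + 28 = 35. Stack: [35]
STORE_FAST y → y=35. Stack: []
LOAD_FAST n → push 0. Stack: [0]
RETURN_VALUE → return 0.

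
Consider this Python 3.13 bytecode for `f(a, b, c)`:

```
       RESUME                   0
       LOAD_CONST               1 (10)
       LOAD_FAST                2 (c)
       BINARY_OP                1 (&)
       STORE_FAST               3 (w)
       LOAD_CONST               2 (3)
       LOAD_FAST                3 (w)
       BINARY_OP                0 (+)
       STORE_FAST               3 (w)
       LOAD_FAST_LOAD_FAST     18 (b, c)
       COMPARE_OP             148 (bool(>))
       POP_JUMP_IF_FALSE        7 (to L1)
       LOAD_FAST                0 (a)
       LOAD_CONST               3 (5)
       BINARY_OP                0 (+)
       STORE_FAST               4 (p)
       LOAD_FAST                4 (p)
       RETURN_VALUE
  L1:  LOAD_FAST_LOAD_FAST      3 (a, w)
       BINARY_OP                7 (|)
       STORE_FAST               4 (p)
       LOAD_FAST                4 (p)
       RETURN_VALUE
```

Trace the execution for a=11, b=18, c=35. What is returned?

15

LOAD_CONST → push 10. Stack: [10]
LOAD_FAST c → push 35. Stack: [10, 35]
BINARY_OP & → 10 & 35 = 2. Stack: [2]
STORE_FAST w → w=2. Stack: []
LOAD_CONST → push 3. Stack: [3]
LOAD_FAST w → push 2. Stack: [3, 2]
BINARY_OP + → 3 + 2 = 5. Stack: [5]
STORE_FAST w → w=5. Stack: []
LOAD_FAST_LOAD_FAST b,c → push 18,35. Stack: [18, 35]
COMPARE_OP bool(>) → 18 vs 35 = False. Stack: [False]
POP_JUMP_IF_FALSE → pop False; jump. Stack: []
LOAD_FAST_LOAD_FAST a,w → push 11,5. Stack: [11, 5]
BINARY_OP | → 11 | 5 = 15. Stack: [15]
STORE_FAST p → p=15. Stack: []
LOAD_FAST p → push 15. Stack: [15]
RETURN_VALUE → return 15.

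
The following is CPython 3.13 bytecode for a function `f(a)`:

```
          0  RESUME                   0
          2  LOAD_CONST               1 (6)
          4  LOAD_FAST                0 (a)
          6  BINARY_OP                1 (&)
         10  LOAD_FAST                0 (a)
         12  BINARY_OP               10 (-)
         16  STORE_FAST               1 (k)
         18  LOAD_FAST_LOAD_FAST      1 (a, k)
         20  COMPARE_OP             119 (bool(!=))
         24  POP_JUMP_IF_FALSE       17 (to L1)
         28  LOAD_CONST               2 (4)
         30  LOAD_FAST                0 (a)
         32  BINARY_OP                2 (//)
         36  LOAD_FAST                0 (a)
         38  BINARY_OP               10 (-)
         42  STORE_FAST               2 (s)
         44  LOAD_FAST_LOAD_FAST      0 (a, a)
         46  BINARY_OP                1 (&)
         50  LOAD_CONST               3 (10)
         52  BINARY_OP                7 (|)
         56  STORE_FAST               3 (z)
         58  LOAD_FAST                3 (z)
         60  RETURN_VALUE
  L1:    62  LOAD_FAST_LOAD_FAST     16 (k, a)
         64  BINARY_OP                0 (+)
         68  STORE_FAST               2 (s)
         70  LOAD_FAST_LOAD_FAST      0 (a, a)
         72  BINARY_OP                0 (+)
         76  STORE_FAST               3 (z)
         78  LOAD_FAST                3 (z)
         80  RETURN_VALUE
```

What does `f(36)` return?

LOAD_CONST → push 6. Stack: [6]
LOAD_FAST a → push 36. Stack: [6, 36]
BINARY_OP & → 6 & 36 = 4. Stack: [4]
LOAD_FAST a → push 36. Stack: [4, 36]
BINARY_OP - → 4 - 36 = -32. Stack: [-32]
STORE_FAST k → k=-32. Stack: []
LOAD_FAST_LOAD_FAST a,k → push 36,-32. Stack: [36, -32]
COMPARE_OP bool(!=) → 36 vs -32 = True. Stack: [True]
POP_JUMP_IF_FALSE → pop True; no jump. Stack: []
LOAD_CONST → push 4. Stack: [4]
LOAD_FAST a → push 36. Stack: [4, 36]
BINARY_OP // → 4 // 36 = 0. Stack: [0]
LOAD_FAST a → push 36. Stack: [0, 36]
BINARY_OP - → 0 - 36 = -36. Stack: [-36]
STORE_FAST s → s=-36. Stack: []
LOAD_FAST_LOAD_FAST a,a → push 36,36. Stack: [36, 36]
BINARY_OP & → 36 & 36 = 36. Stack: [36]
LOAD_CONST → push 10. Stack: [36, 10]
BINARY_OP | → 36 | 10 = 46. Stack: [46]
STORE_FAST z → z=46. Stack: []
LOAD_FAST z → push 46. Stack: [46]
RETURN_VALUE → return 46.

46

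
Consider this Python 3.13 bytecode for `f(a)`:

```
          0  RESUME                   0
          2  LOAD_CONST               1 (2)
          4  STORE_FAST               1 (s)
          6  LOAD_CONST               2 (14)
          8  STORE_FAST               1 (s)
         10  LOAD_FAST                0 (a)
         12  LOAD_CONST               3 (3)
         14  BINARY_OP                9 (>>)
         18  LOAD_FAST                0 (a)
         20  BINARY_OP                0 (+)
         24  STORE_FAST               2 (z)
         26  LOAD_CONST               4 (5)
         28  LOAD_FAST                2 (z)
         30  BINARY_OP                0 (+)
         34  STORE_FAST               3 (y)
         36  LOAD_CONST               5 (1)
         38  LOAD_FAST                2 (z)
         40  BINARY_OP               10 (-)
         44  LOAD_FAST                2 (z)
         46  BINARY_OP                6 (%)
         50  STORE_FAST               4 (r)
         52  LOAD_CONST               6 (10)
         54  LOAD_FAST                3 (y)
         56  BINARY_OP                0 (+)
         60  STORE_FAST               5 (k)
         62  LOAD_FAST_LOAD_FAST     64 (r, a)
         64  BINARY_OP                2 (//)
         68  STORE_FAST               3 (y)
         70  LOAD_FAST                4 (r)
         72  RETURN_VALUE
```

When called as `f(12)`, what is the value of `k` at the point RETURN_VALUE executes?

LOAD_CONST → push 2. Stack: [2]
STORE_FAST s → s=2. Stack: []
LOAD_CONST → push 14. Stack: [14]
STORE_FAST s → s=14. Stack: []
LOAD_FAST a → push 12. Stack: [12]
LOAD_CONST → push 3. Stack: [12, 3]
BINARY_OP >> → 12 >> 3 = 1. Stack: [1]
LOAD_FAST a → push 12. Stack: [1, 12]
BINARY_OP + → 1 + 12 = 13. Stack: [13]
STORE_FAST z → z=13. Stack: []
LOAD_CONST → push 5. Stack: [5]
LOAD_FAST z → push 13. Stack: [5, 13]
BINARY_OP + → 5 + 13 = 18. Stack: [18]
STORE_FAST y → y=18. Stack: []
LOAD_CONST → push 1. Stack: [1]
LOAD_FAST z → push 13. Stack: [1, 13]
BINARY_OP - → 1 - 13 = -12. Stack: [-12]
LOAD_FAST z → push 13. Stack: [-12, 13]
BINARY_OP % → -12 % 13 = 1. Stack: [1]
STORE_FAST r → r=1. Stack: []
LOAD_CONST → push 10. Stack: [10]
LOAD_FAST y → push 18. Stack: [10, 18]
BINARY_OP + → 10 + 18 = 28. Stack: [28]
STORE_FAST k → k=28. Stack: []
LOAD_FAST_LOAD_FAST r,a → push 1,12. Stack: [1, 12]
BINARY_OP // → 1 // 12 = 0. Stack: [0]
STORE_FAST y → y=0. Stack: []
LOAD_FAST r → push 1. Stack: [1]
RETURN_VALUE → return 1.

28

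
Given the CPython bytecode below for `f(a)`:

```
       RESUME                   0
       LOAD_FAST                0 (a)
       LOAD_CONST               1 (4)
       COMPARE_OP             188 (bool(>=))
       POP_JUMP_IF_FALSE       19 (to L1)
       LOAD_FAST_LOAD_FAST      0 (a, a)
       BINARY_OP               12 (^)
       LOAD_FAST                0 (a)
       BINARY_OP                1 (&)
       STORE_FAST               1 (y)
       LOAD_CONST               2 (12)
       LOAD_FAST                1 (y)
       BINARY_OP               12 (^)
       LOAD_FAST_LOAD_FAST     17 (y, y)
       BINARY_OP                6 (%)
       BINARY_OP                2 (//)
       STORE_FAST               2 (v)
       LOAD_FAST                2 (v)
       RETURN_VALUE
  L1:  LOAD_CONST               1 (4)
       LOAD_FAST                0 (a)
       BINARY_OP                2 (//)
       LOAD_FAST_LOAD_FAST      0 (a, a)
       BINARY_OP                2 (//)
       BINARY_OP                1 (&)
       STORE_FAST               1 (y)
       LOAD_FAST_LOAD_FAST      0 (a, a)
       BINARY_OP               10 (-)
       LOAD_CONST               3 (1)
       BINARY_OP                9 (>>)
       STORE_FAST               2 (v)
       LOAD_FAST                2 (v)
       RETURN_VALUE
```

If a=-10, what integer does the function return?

LOAD_FAST a → push -10. Stack: [-10]
LOAD_CONST → push 4. Stack: [-10, 4]
COMPARE_OP bool(>=) → -10 vs 4 = False. Stack: [False]
POP_JUMP_IF_FALSE → pop False; jump. Stack: []
LOAD_CONST → push 4. Stack: [4]
LOAD_FAST a → push -10. Stack: [4, -10]
BINARY_OP // → 4 // -10 = -1. Stack: [-1]
LOAD_FAST_LOAD_FAST a,a → push -10,-10. Stack: [-1, -10, -10]
BINARY_OP // → -10 // -10 = 1. Stack: [-1, 1]
BINARY_OP & → -1 & 1 = 1. Stack: [1]
STORE_FAST y → y=1. Stack: []
LOAD_FAST_LOAD_FAST a,a → push -10,-10. Stack: [-10, -10]
BINARY_OP - → -10 - -10 = 0. Stack: [0]
LOAD_CONST → push 1. Stack: [0, 1]
BINARY_OP >> → 0 >> 1 = 0. Stack: [0]
STORE_FAST v → v=0. Stack: []
LOAD_FAST v → push 0. Stack: [0]
RETURN_VALUE → return 0.

0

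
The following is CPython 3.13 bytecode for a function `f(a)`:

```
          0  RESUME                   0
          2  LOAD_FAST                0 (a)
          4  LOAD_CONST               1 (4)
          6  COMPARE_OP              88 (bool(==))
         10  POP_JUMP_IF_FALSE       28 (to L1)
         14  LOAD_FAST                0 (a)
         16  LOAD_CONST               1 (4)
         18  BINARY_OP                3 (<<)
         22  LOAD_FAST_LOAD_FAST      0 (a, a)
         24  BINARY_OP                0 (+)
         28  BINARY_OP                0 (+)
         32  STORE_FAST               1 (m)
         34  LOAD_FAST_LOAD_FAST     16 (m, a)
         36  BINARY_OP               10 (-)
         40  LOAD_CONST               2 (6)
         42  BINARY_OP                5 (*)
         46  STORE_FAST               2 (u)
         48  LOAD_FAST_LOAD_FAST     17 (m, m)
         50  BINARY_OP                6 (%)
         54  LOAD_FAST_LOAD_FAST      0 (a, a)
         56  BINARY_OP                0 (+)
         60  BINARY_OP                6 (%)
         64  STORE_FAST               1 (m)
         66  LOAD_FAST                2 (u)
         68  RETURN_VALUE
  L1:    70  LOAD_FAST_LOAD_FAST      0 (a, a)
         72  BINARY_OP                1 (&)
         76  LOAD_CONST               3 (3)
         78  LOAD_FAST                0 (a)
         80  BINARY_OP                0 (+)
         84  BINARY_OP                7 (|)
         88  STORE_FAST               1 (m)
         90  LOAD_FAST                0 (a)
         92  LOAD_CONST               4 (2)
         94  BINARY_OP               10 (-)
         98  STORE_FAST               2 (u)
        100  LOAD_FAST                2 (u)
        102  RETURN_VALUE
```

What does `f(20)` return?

18

LOAD_FAST a → push 20. Stack: [20]
LOAD_CONST → push 4. Stack: [20, 4]
COMPARE_OP bool(==) → 20 vs 4 = False. Stack: [False]
POP_JUMP_IF_FALSE → pop False; jump. Stack: []
LOAD_FAST_LOAD_FAST a,a → push 20,20. Stack: [20, 20]
BINARY_OP & → 20 & 20 = 20. Stack: [20]
LOAD_CONST → push 3. Stack: [20, 3]
LOAD_FAST a → push 20. Stack: [20, 3, 20]
BINARY_OP + → 3 + 20 = 23. Stack: [20, 23]
BINARY_OP | → 20 | 23 = 23. Stack: [23]
STORE_FAST m → m=23. Stack: []
LOAD_FAST a → push 20. Stack: [20]
LOAD_CONST → push 2. Stack: [20, 2]
BINARY_OP - → 20 - 2 = 18. Stack: [18]
STORE_FAST u → u=18. Stack: []
LOAD_FAST u → push 18. Stack: [18]
RETURN_VALUE → return 18.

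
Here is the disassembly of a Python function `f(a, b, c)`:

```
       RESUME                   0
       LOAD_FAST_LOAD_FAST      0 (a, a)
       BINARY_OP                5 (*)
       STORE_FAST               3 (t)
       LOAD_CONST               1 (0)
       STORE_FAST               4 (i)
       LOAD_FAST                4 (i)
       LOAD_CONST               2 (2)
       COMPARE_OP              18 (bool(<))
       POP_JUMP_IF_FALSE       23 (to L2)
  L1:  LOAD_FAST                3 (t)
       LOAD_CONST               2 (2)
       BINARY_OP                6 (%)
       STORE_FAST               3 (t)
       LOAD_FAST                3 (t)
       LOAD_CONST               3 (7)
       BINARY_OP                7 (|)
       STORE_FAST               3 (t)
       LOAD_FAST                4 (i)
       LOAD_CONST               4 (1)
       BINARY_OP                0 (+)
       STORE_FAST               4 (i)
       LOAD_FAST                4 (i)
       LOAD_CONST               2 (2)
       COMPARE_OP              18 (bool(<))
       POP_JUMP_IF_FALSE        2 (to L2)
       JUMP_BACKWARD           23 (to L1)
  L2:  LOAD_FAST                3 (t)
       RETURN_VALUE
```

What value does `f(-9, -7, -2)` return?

7

LOAD_FAST_LOAD_FAST a,a → push -9,-9. Stack: [-9, -9]
BINARY_OP * → -9 * -9 = 81. Stack: [81]
STORE_FAST t → t=81. Stack: []
LOAD_CONST → push 0. Stack: [0]
STORE_FAST i → i=0. Stack: []
LOAD_FAST i → push 0. Stack: [0]
LOAD_CONST → push 2. Stack: [0, 2]
COMPARE_OP bool(<) → 0 vs 2 = True. Stack: [True]
POP_JUMP_IF_FALSE → pop True; no jump. Stack: []
LOAD_FAST t → push 81. Stack: [81]
LOAD_CONST → push 2. Stack: [81, 2]
BINARY_OP % → 81 % 2 = 1. Stack: [1]
STORE_FAST t → t=1. Stack: []
LOAD_FAST t → push 1. Stack: [1]
LOAD_CONST → push 7. Stack: [1, 7]
BINARY_OP | → 1 | 7 = 7. Stack: [7]
STORE_FAST t → t=7. Stack: []
LOAD_FAST i → push 0. Stack: [0]
LOAD_CONST → push 1. Stack: [0, 1]
BINARY_OP + → 0 + 1 = 1. Stack: [1]
STORE_FAST i → i=1. Stack: []
LOAD_FAST i → push 1. Stack: [1]
LOAD_CONST → push 2. Stack: [1, 2]
COMPARE_OP bool(<) → 1 vs 2 = True. Stack: [True]
POP_JUMP_IF_FALSE → pop True; no jump. Stack: []
LOAD_FAST t → push 7. Stack: [7]
LOAD_CONST → push 2. Stack: [7, 2]
BINARY_OP % → 7 % 2 = 1. Stack: [1]
STORE_FAST t → t=1. Stack: []
LOAD_FAST t → push 1. Stack: [1]
LOAD_CONST → push 7. Stack: [1, 7]
BINARY_OP | → 1 | 7 = 7. Stack: [7]
STORE_FAST t → t=7. Stack: []
LOAD_FAST i → push 1. Stack: [1]
LOAD_CONST → push 1. Stack: [1, 1]
BINARY_OP + → 1 + 1 = 2. Stack: [2]
STORE_FAST i → i=2. Stack: []
LOAD_FAST i → push 2. Stack: [2]
LOAD_CONST → push 2. Stack: [2, 2]
COMPARE_OP bool(<) → 2 vs 2 = False. Stack: [False]
POP_JUMP_IF_FALSE → pop False; jump. Stack: []
LOAD_FAST t → push 7. Stack: [7]
RETURN_VALUE → return 7.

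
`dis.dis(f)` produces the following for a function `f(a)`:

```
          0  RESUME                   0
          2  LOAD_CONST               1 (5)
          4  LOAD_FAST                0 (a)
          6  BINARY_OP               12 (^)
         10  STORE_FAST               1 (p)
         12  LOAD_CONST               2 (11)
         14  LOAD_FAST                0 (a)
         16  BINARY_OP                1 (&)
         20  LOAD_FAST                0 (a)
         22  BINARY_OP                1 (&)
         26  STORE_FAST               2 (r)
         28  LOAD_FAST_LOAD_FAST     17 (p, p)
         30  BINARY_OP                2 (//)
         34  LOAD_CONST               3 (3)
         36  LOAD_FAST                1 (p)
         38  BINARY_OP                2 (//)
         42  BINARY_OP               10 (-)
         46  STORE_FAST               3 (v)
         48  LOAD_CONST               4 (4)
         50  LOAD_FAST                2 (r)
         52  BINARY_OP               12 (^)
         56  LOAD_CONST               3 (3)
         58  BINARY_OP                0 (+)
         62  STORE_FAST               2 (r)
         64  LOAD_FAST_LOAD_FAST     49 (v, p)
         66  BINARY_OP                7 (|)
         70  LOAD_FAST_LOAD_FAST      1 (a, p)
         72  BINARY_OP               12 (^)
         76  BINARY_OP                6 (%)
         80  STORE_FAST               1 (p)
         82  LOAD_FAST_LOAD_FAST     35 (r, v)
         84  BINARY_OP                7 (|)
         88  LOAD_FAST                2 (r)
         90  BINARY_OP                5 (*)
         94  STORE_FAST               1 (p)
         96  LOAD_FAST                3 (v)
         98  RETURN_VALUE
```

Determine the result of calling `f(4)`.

-2

LOAD_CONST → push 5. Stack: [5]
LOAD_FAST a → push 4. Stack: [5, 4]
BINARY_OP ^ → 5 ^ 4 = 1. Stack: [1]
STORE_FAST p → p=1. Stack: []
LOAD_CONST → push 11. Stack: [11]
LOAD_FAST a → push 4. Stack: [11, 4]
BINARY_OP & → 11 & 4 = 0. Stack: [0]
LOAD_FAST a → push 4. Stack: [0, 4]
BINARY_OP & → 0 & 4 = 0. Stack: [0]
STORE_FAST r → r=0. Stack: []
LOAD_FAST_LOAD_FAST p,p → push 1,1. Stack: [1, 1]
BINARY_OP // → 1 // 1 = 1. Stack: [1]
LOAD_CONST → push 3. Stack: [1, 3]
LOAD_FAST p → push 1. Stack: [1, 3, 1]
BINARY_OP // → 3 // 1 = 3. Stack: [1, 3]
BINARY_OP - → 1 - 3 = -2. Stack: [-2]
STORE_FAST v → v=-2. Stack: []
LOAD_CONST → push 4. Stack: [4]
LOAD_FAST r → push 0. Stack: [4, 0]
BINARY_OP ^ → 4 ^ 0 = 4. Stack: [4]
LOAD_CONST → push 3. Stack: [4, 3]
BINARY_OP + → 4 + 3 = 7. Stack: [7]
STORE_FAST r → r=7. Stack: []
LOAD_FAST_LOAD_FAST v,p → push -2,1. Stack: [-2, 1]
BINARY_OP | → -2 | 1 = -1. Stack: [-1]
LOAD_FAST_LOAD_FAST a,p → push 4,1. Stack: [-1, 4, 1]
BINARY_OP ^ → 4 ^ 1 = 5. Stack: [-1, 5]
BINARY_OP % → -1 % 5 = 4. Stack: [4]
STORE_FAST p → p=4. Stack: []
LOAD_FAST_LOAD_FAST r,v → push 7,-2. Stack: [7, -2]
BINARY_OP | → 7 | -2 = -1. Stack: [-1]
LOAD_FAST r → push 7. Stack: [-1, 7]
BINARY_OP * → -1 * 7 = -7. Stack: [-7]
STORE_FAST p → p=-7. Stack: []
LOAD_FAST v → push -2. Stack: [-2]
RETURN_VALUE → return -2.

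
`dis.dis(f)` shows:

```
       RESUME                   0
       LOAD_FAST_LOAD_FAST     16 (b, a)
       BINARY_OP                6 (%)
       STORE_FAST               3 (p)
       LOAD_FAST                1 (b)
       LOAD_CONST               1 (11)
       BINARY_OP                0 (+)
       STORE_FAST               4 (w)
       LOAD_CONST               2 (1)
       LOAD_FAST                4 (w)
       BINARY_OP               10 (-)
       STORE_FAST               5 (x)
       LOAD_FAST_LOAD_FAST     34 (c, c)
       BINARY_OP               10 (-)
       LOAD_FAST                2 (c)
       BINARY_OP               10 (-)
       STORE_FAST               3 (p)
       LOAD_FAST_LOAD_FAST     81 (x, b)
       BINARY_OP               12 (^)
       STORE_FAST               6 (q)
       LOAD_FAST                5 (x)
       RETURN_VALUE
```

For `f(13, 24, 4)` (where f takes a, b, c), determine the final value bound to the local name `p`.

-4

LOAD_FAST_LOAD_FAST b,a → push 24,13. Stack: [24, 13]
BINARY_OP % → 24 % 13 = 11. Stack: [11]
STORE_FAST p → p=11. Stack: []
LOAD_FAST b → push 24. Stack: [24]
LOAD_CONST → push 11. Stack: [24, 11]
BINARY_OP + → 24 + 11 = 35. Stack: [35]
STORE_FAST w → w=35. Stack: []
LOAD_CONST → push 1. Stack: [1]
LOAD_FAST w → push 35. Stack: [1, 35]
BINARY_OP - → 1 - 35 = -34. Stack: [-34]
STORE_FAST x → x=-34. Stack: []
LOAD_FAST_LOAD_FAST c,c → push 4,4. Stack: [4, 4]
BINARY_OP - → 4 - 4 = 0. Stack: [0]
LOAD_FAST c → push 4. Stack: [0, 4]
BINARY_OP - → 0 - 4 = -4. Stack: [-4]
STORE_FAST p → p=-4. Stack: []
LOAD_FAST_LOAD_FAST x,b → push -34,24. Stack: [-34, 24]
BINARY_OP ^ → -34 ^ 24 = -58. Stack: [-58]
STORE_FAST q → q=-58. Stack: []
LOAD_FAST x → push -34. Stack: [-34]
RETURN_VALUE → return -34.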